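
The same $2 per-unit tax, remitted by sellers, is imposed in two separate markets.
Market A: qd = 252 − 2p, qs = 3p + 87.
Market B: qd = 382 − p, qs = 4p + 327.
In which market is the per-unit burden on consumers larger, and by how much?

Market B, by $0.4.

Market A: pre-tax p* = $33, q* = 186; post-tax q = 183.6; per-unit burden on consumers = $1.2.
Market B: pre-tax p* = $11, q* = 371; post-tax q = 369.4; per-unit burden on consumers = $1.6.
Difference: $1.2 vs $1.6 → market B is larger by $0.4.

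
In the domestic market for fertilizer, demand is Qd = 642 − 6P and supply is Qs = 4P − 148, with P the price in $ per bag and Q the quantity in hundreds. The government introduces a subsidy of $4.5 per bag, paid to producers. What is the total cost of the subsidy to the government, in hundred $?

Government outlay = $804.6 hundred.

Without the subsidy, 642 − 6P = 4P − 148 gives 10P = 790, so P* = $79 and Q* = 168.
With a per-unit subsidy paid to producers, each receives P + 4.5 per unit sold, so supply becomes Qs = 4(P + 4.5) − 148.
New equilibrium: buyers pay $77.2, producers receive $81.7, Q = 178.8. (Wedge: Pb − Ps = −4.5.)
Outlay = t · Q = 4.5 · 178.8 = $804.6.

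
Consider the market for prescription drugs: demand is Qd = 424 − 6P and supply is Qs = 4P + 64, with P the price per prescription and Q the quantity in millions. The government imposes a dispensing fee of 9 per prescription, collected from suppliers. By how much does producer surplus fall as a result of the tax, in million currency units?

Producer surplus falls by 1064.88 million.

Without the tax, 424 − 6P = 4P + 64 gives 10P = 360, so P* = 36 and Q* = 208.
With the tax collected from suppliers, supply shifts: Qs = 4(P − 9) + 64.
Solving gives Q = 186.4 with consumers paying 39.6 and suppliers receiving 30.6 (the 9 wedge).
ΔPS is the trapezoid between Q = 186.4 and Q = 208 of height 5.4: ½ · (208 + 186.4) · 5.4 = 1064.88.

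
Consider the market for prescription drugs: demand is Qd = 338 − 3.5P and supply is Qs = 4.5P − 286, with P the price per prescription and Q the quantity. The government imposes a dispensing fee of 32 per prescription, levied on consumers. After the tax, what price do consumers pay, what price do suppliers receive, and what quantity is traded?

Consumers pay 96; suppliers receive 64; quantity = 2.

Without the tax, 338 − 3.5P = 4.5P − 286 gives 8P = 624, so P* = 78 and Q* = 65.
With the tax collected from consumers, demand (in seller-price terms) shifts: Qd = 338 − 3.5(P + 32).
New equilibrium: consumers pay 96, suppliers receive 64, Q = 2. (Wedge: Pb − Ps = 32.)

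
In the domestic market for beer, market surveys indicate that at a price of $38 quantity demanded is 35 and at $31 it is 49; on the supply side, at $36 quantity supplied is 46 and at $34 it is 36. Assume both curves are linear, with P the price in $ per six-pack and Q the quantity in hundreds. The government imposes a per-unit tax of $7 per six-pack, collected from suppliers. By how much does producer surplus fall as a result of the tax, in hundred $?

Demand slope: (49 − 35)/(31 − 38) = -2, so Qd = 111 − 2P.
Supply slope: (36 − 46)/(34 − 36) = 5, so Qs = 5P − 134.
Without the tax, 111 − 2P = 5P − 134 gives 7P = 245, so P* = $35 and Q* = 41.
With the tax collected from suppliers, supply shifts: Qs = 5(P − 7) − 134.
Solving gives Q = 31 with buyers paying $40 and suppliers receiving $33 (the $7 wedge).
ΔPS is the trapezoid between Q = 31 and Q = 41 of height $2: ½ · (41 + 31) · 2 = $72.

Producer surplus falls by $72 hundred.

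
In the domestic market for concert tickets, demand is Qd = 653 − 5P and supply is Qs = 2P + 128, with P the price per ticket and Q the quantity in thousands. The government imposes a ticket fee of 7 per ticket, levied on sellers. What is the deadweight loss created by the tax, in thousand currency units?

Without the tax, 653 − 5P = 2P + 128 gives 7P = 525, so P* = 75 and Q* = 278.
With the tax collected from sellers, supply shifts: Qs = 2(P − 7) + 128.
New equilibrium: consumers pay 77, sellers receive 70, Q = 268. (Wedge: Pb − Ps = 7.)
Quantity falls by |ΔQ| = |278 − 268| = 10.
DWL = ½ · t · |ΔQ| = ½ · 7 · 10 = 35.

Deadweight loss = 35 thousand.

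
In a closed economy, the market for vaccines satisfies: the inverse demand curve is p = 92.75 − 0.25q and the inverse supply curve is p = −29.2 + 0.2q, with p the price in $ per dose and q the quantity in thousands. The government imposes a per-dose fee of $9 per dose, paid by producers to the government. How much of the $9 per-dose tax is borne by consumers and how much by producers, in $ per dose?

Consumers bear $5 per dose; producers bear $4 per dose.

Rewrite in direct form: qd = 371 − 4p and qs = 5p + 146.
Before the tax: set 371 − 4p = 5p + 146 → p* = $25, q* = 271.
With the tax collected from producers, supply shifts: qs = 5(p − 9) + 146.
Solving gives q = 251 with consumers paying $30 and producers receiving $21 (the $9 wedge).
Burden on consumers: $5; on producers: $4. (They sum to $9.)
The less price-elastic side of the market bears the larger share of a per-unit tax.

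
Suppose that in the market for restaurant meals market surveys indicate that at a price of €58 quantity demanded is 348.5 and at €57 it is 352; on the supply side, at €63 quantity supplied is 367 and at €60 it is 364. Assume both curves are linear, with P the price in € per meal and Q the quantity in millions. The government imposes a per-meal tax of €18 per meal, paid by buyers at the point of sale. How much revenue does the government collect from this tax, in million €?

Tax revenue = €6210 million.

Demand slope: (352 − 348.5)/(57 − 58) = -3.5, so Qd = 551.5 − 3.5P.
Supply slope: (364 − 367)/(60 − 63) = 1, so Qs = P + 304.
Before the tax: set 551.5 − 3.5P = P + 304 → P* = €55, Q* = 359.
With the tax collected from buyers, demand (in seller-price terms) shifts: Qd = 551.5 − 3.5(P + 18).
Solving gives Q = 345 with buyers paying €59 and producers receiving €41 (the €18 wedge).
Revenue = t · Q = 18 · 345 = €6210.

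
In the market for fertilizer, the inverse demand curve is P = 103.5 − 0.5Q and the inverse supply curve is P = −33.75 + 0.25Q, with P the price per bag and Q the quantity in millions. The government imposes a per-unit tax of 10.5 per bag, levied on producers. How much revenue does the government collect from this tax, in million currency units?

Rewrite in direct form: Qd = 207 − 2P and Qs = 4P + 135.
Without the tax, 207 − 2P = 4P + 135 gives 6P = 72, so P* = 12 and Q* = 183.
With the tax collected from producers, supply shifts: Qs = 4(P − 10.5) + 135.
New equilibrium: consumers pay 19, producers receive 8.5, Q = 169. (Wedge: Pb − Ps = 10.5.)
Revenue = t · Q = 10.5 · 169 = 1774.5.

Tax revenue = 1774.5 million.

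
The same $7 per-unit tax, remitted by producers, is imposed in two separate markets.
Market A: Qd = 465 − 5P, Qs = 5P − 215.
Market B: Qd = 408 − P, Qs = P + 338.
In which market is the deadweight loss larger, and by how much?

Market A: pre-tax P* = $68, Q* = 125; post-tax Q = 107.5; deadweight loss = $61.25.
Market B: pre-tax P* = $35, Q* = 373; post-tax Q = 369.5; deadweight loss = $12.25.
Difference: $61.25 vs $12.25 → market A is larger by $49.

Market A, by $49.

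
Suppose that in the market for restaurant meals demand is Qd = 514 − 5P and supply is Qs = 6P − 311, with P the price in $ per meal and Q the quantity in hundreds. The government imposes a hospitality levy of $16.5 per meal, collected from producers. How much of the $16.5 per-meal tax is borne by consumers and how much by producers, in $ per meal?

Consumers bear $9 per meal; producers bear $7.5 per meal.

Without the tax, 514 − 5P = 6P − 311 gives 11P = 825, so P* = $75 and Q* = 139.
With the tax collected from producers, supply shifts: Qs = 6(P − 16.5) − 311.
Solving gives Q = 94 with consumers paying $84 and producers receiving $67.5 (the $16.5 wedge).
Burden on consumers: $9; on producers: $7.5. (They sum to $16.5.)
The less price-elastic side of the market bears the larger share of a per-unit tax.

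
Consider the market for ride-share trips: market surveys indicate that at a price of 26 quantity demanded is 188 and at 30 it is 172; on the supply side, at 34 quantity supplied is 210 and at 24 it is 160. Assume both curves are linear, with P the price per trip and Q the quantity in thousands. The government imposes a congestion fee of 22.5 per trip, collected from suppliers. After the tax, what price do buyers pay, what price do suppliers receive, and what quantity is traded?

Demand slope: (172 − 188)/(30 − 26) = -4, so Qd = 292 − 4P.
Supply slope: (160 − 210)/(24 − 34) = 5, so Qs = 5P + 40.
Without the tax, 292 − 4P = 5P + 40 gives 9P = 252, so P* = 28 and Q* = 180.
With the tax collected from suppliers, supply shifts: Qs = 5(P − 22.5) + 40.
New equilibrium: buyers pay 40.5, suppliers receive 18, Q = 130. (Wedge: Pb − Ps = 22.5.)
The less price-elastic side of the market bears the larger share of a per-unit tax.

Buyers pay 40.5; suppliers receive 18; quantity = 130.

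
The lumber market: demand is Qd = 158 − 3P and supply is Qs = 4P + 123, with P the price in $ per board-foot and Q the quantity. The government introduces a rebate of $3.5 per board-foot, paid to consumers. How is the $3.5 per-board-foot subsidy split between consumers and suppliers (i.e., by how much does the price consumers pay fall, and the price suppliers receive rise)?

Without the subsidy, 158 − 3P = 4P + 123 gives 7P = 35, so P* = $5 and Q* = 143.
With a per-unit subsidy paid to consumers, each effectively pays P − 3.5, so demand becomes Qd = 158 − 3(P − 3.5).
New equilibrium: consumers pay $3, suppliers receive $6.5, Q = 149. (Wedge: Pb − Ps = −3.5.)
Gain to consumers: $2; to suppliers: $1.5. (They sum to $3.5.)

Consumers gain $2 per board-foot; suppliers gain $1.5 per board-foot.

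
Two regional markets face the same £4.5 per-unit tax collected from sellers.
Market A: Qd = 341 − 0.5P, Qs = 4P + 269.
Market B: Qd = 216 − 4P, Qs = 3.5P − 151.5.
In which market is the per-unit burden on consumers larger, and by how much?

Market A, by £1.9.

Market A: pre-tax P* = £16, Q* = 333; post-tax Q = 331; per-unit burden on consumers = £4.
Market B: pre-tax P* = £49, Q* = 20; post-tax Q = 11.6; per-unit burden on consumers = £2.1.
Difference: £4 vs £2.1 → market A is larger by £1.9.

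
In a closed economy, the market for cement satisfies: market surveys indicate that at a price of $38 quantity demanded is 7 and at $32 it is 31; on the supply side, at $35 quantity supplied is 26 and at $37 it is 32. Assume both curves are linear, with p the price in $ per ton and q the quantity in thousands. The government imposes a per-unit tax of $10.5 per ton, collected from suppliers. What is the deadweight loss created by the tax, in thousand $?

Deadweight loss = $94.5 thousand.

Demand slope: (31 − 7)/(32 − 38) = -4, so qd = 159 − 4p.
Supply slope: (32 − 26)/(37 − 35) = 3, so qs = 3p − 79.
Without the tax, 159 − 4p = 3p − 79 gives 7p = 238, so p* = $34 and q* = 23.
With the tax collected from suppliers, supply shifts: qs = 3(p − 10.5) − 79.
Solving gives q = 5 with consumers paying $38.5 and suppliers receiving $28 (the $10.5 wedge).
Quantity falls by |ΔQ| = |23 − 5| = 18.
DWL = ½ · t · |ΔQ| = ½ · 10.5 · 18 = $94.5.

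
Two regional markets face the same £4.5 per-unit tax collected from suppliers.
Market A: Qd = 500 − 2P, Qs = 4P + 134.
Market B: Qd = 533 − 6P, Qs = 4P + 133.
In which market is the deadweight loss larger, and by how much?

Market A: pre-tax P* = £61, Q* = 378; post-tax Q = 372; deadweight loss = £13.5.
Market B: pre-tax P* = £40, Q* = 293; post-tax Q = 282.2; deadweight loss = £24.3.
Difference: £13.5 vs £24.3 → market B is larger by £10.8.

Market B, by £10.8.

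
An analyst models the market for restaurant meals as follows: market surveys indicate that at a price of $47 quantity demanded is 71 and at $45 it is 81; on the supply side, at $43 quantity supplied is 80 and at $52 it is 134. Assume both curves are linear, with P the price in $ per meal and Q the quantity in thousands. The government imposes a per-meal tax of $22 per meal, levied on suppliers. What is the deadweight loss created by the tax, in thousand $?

Deadweight loss = $660 thousand.

Demand slope: (81 − 71)/(45 − 47) = -5, so Qd = 306 − 5P.
Supply slope: (134 − 80)/(52 − 43) = 6, so Qs = 6P − 178.
Without the tax, 306 − 5P = 6P − 178 gives 11P = 484, so P* = $44 and Q* = 86.
With the tax collected from suppliers, supply shifts: Qs = 6(P − 22) − 178.
Solving gives Q = 26 with buyers paying $56 and suppliers receiving $34 (the $22 wedge).
Quantity falls by |ΔQ| = |86 − 26| = 60.
DWL = ½ · t · |ΔQ| = ½ · 22 · 60 = $660.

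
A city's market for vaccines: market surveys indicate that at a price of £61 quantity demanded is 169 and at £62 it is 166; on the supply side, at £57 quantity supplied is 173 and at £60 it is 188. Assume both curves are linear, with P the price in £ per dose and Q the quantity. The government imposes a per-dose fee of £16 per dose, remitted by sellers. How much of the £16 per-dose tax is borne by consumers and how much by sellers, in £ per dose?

Consumers bear £10 per dose; sellers bear £6 per dose.

Demand slope: (166 − 169)/(62 − 61) = -3, so Qd = 352 − 3P.
Supply slope: (188 − 173)/(60 − 57) = 5, so Qs = 5P − 112.
Without the tax, 352 − 3P = 5P − 112 gives 8P = 464, so P* = £58 and Q* = 178.
With the tax collected from sellers, supply shifts: Qs = 5(P − 16) − 112.
New equilibrium: consumers pay £68, sellers receive £52, Q = 148. (Wedge: Pb − Ps = 16.)
Burden on consumers: £10; on sellers: £6. (They sum to £16.)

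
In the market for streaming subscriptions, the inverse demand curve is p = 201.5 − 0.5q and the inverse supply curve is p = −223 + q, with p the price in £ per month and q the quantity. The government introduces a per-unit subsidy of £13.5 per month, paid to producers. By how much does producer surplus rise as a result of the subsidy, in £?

Producer surplus rises by £2587.5.

Rewrite in direct form: qd = 403 − 2p and qs = p + 223.
Before the subsidy: set 403 − 2p = p + 223 → p* = £60, q* = 283.
With a per-unit subsidy paid to producers, each receives p + 13.5 per unit sold, so supply becomes qs = (p + 13.5) + 223.
Solving gives q = 292 with buyers paying £55.5 and producers receiving £69 (the £13.5 wedge).
ΔPS is the trapezoid between Q = 292 and Q = 283 of height £9: ½ · (283 + 292) · 9 = £2587.5.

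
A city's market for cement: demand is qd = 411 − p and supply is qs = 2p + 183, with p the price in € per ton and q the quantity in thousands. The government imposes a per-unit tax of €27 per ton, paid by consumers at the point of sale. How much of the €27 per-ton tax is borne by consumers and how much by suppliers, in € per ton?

Before the tax: set 411 − p = 2p + 183 → p* = €76, q* = 335.
With the tax collected from consumers, demand (in seller-price terms) shifts: qd = 411 − (p + 27).
Solving gives q = 317 with consumers paying €94 and suppliers receiving €67 (the €27 wedge).
Burden on consumers: €18; on suppliers: €9. (They sum to €27.)
The less price-elastic side of the market bears the larger share of a per-unit tax.

Consumers bear €18 per ton; suppliers bear €9 per ton.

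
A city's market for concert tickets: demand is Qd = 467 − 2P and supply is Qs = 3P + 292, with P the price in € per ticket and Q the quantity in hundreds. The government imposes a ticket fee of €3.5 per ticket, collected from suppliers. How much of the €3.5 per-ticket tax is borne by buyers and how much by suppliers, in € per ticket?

Buyers bear €2.1 per ticket; suppliers bear €1.4 per ticket.

Without the tax, 467 − 2P = 3P + 292 gives 5P = 175, so P* = €35 and Q* = 397.
With the tax collected from suppliers, supply shifts: Qs = 3(P − 3.5) + 292.
Solving gives Q = 392.8 with buyers paying €37.1 and suppliers receiving €33.6 (the €3.5 wedge).
Burden on buyers: €2.1; on suppliers: €1.4. (They sum to €3.5.)
The less price-elastic side of the market bears the larger share of a per-unit tax.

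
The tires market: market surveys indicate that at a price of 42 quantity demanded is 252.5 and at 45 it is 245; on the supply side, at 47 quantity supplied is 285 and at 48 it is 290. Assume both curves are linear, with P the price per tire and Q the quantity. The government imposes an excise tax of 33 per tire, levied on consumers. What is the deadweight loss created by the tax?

Deadweight loss = 907.5.

Demand slope: (245 − 252.5)/(45 − 42) = -2.5, so Qd = 357.5 − 2.5P.
Supply slope: (290 − 285)/(48 − 47) = 5, so Qs = 5P + 50.
Before the tax: set 357.5 − 2.5P = 5P + 50 → P* = 41, Q* = 255.
With the tax collected from consumers, demand (in seller-price terms) shifts: Qd = 357.5 − 2.5(P + 33).
New equilibrium: consumers pay 63, suppliers receive 30, Q = 200. (Wedge: Pb − Ps = 33.)
Quantity falls by |ΔQ| = |255 − 200| = 55.
DWL = ½ · t · |ΔQ| = ½ · 33 · 55 = 907.5.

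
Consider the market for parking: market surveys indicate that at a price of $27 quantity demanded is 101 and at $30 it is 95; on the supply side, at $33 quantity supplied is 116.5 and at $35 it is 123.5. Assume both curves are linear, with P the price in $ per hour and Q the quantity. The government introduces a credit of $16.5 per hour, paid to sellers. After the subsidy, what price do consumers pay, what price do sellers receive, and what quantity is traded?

Demand slope: (95 − 101)/(30 − 27) = -2, so Qd = 155 − 2P.
Supply slope: (123.5 − 116.5)/(35 − 33) = 3.5, so Qs = 3.5P + 1.
Without the subsidy, 155 − 2P = 3.5P + 1 gives 5.5P = 154, so P* = $28 and Q* = 99.
With a per-unit subsidy paid to sellers, each receives P + 16.5 per unit sold, so supply becomes Qs = 3.5(P + 16.5) + 1.
Solving gives Q = 120 with consumers paying $17.5 and sellers receiving $34 (the $16.5 wedge).

Consumers pay $17.5; sellers receive $34; quantity = 120.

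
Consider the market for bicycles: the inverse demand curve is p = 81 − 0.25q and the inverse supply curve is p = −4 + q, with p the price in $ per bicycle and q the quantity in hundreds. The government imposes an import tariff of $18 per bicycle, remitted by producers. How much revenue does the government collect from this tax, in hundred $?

Rewrite in direct form: qd = 324 − 4p and qs = p + 4.
Before the tax: set 324 − 4p = p + 4 → p* = $64, q* = 68.
With the tax collected from producers, supply shifts: qs = (p − 18) + 4.
New equilibrium: consumers pay $67.6, producers receive $49.6, q = 53.6. (Wedge: pb − ps = 18.)
Revenue = t · Q = 18 · 53.6 = $964.8.

Tax revenue = $964.8 hundred.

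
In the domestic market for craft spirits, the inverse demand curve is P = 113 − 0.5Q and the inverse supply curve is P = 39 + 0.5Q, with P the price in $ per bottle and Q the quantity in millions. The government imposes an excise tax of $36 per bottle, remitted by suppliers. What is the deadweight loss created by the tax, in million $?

Inverting to Q(P) form: Qd = 226 − 2P; Qs = 2P − 78.
Before the tax: set 226 − 2P = 2P − 78 → P* = $76, Q* = 74.
With the tax collected from suppliers, supply shifts: Qs = 2(P − 36) − 78.
Solving gives Q = 38 with buyers paying $94 and suppliers receiving $58 (the $36 wedge).
Quantity falls by |ΔQ| = |74 − 38| = 36.
DWL = ½ · t · |ΔQ| = ½ · 36 · 36 = $648.

Deadweight loss = $648 million.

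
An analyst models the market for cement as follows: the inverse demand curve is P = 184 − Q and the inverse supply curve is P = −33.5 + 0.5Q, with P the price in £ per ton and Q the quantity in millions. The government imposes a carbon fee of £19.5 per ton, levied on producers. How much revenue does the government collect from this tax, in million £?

Inverting to Q(P) form: Qd = 184 − P; Qs = 2P + 67.
Without the tax, 184 − P = 2P + 67 gives 3P = 117, so P* = £39 and Q* = 145.
With the tax collected from producers, supply shifts: Qs = 2(P − 19.5) + 67.
Solving gives Q = 132 with consumers paying £52 and producers receiving £32.5 (the £19.5 wedge).
Revenue = t · Q = 19.5 · 132 = £2574.

Tax revenue = £2574 million.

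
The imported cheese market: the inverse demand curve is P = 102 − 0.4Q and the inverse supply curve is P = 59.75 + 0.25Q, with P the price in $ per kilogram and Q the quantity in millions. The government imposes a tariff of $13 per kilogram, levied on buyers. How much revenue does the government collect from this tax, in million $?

Rewrite in direct form: Qd = 255 − 2.5P and Qs = 4P − 239.
Before the tax: set 255 − 2.5P = 4P − 239 → P* = $76, Q* = 65.
With the tax collected from buyers, demand (in seller-price terms) shifts: Qd = 255 − 2.5(P + 13).
Solving gives Q = 45 with buyers paying $84 and sellers receiving $71 (the $13 wedge).
Revenue = t · Q = 13 · 45 = $585.

Tax revenue = $585 million.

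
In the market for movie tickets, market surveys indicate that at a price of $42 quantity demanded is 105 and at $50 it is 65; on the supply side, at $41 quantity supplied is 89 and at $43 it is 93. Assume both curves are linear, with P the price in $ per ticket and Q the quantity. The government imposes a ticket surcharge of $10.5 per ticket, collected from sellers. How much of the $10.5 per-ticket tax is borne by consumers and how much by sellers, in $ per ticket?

Demand slope: (65 − 105)/(50 − 42) = -5, so Qd = 315 − 5P.
Supply slope: (93 − 89)/(43 − 41) = 2, so Qs = 2P + 7.
Before the tax: set 315 − 5P = 2P + 7 → P* = $44, Q* = 95.
With the tax collected from sellers, supply shifts: Qs = 2(P − 10.5) + 7.
New equilibrium: consumers pay $47, sellers receive $36.5, Q = 80. (Wedge: Pb − Ps = 10.5.)
Burden on consumers: $3; on sellers: $7.5. (They sum to $10.5.)

Consumers bear $3 per ticket; sellers bear $7.5 per ticket.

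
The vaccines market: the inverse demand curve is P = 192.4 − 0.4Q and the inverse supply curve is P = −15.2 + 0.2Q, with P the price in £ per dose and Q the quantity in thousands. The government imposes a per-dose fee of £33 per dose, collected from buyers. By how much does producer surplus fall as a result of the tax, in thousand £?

Producer surplus falls by £3503.5 thousand.

Inverting to Q(P) form: Qd = 481 − 2.5P; Qs = 5P + 76.
Before the tax: set 481 − 2.5P = 5P + 76 → P* = £54, Q* = 346.
With the tax collected from buyers, demand (in seller-price terms) shifts: Qd = 481 − 2.5(P + 33).
Solving gives Q = 291 with buyers paying £76 and suppliers receiving £43 (the £33 wedge).
ΔPS is the trapezoid between Q = 291 and Q = 346 of height £11: ½ · (346 + 291) · 11 = £3503.5.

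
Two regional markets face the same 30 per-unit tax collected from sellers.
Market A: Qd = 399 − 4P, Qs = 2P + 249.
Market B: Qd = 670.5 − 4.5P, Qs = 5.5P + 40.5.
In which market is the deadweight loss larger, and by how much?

Market A: pre-tax P* = 25, Q* = 299; post-tax Q = 259; deadweight loss = 600.
Market B: pre-tax P* = 63, Q* = 387; post-tax Q = 312.75; deadweight loss = 1113.75.
Difference: 600 vs 1113.75 → market B is larger by 513.75.

Market B, by 513.75.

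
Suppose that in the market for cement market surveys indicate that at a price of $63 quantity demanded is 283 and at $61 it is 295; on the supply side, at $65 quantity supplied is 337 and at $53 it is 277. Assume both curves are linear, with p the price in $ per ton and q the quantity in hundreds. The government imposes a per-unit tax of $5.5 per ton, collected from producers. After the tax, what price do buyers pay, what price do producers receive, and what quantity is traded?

Demand slope: (295 − 283)/(61 − 63) = -6, so qd = 661 − 6p.
Supply slope: (277 − 337)/(53 − 65) = 5, so qs = 5p + 12.
Before the tax: set 661 − 6p = 5p + 12 → p* = $59, q* = 307.
With the tax collected from producers, supply shifts: qs = 5(p − 5.5) + 12.
Solving gives q = 292 with buyers paying $61.5 and producers receiving $56 (the $5.5 wedge).

Buyers pay $61.5; producers receive $56; quantity = 292.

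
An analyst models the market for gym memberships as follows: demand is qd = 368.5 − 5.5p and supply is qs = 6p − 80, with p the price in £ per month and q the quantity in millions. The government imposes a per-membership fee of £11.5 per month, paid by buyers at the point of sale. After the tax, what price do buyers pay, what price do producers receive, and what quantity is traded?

Buyers pay £45; producers receive £33.5; quantity = 121.

Without the tax, 368.5 − 5.5p = 6p − 80 gives 11.5p = 448.5, so p* = £39 and q* = 154.
With the tax collected from buyers, demand (in seller-price terms) shifts: qd = 368.5 − 5.5(p + 11.5).
New equilibrium: buyers pay £45, producers receive £33.5, q = 121. (Wedge: pb − ps = 11.5.)
The less price-elastic side of the market bears the larger share of a per-unit tax.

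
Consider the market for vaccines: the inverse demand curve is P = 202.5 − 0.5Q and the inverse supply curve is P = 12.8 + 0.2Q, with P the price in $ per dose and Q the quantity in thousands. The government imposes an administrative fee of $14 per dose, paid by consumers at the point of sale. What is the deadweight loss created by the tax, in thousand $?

Deadweight loss = $140 thousand.

Inverting to Q(P) form: Qd = 405 − 2P; Qs = 5P − 64.
Before the tax: set 405 − 2P = 5P − 64 → P* = $67, Q* = 271.
With the tax collected from consumers, demand (in seller-price terms) shifts: Qd = 405 − 2(P + 14).
New equilibrium: consumers pay $77, sellers receive $63, Q = 251. (Wedge: Pb − Ps = 14.)
Quantity falls by |ΔQ| = |271 − 251| = 20.
DWL = ½ · t · |ΔQ| = ½ · 14 · 20 = $140.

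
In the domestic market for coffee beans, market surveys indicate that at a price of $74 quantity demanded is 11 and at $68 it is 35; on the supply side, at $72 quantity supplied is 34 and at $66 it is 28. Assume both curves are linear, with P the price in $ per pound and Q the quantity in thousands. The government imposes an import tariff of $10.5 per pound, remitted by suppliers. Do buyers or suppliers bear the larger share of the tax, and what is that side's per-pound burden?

Demand slope: (35 − 11)/(68 − 74) = -4, so Qd = 307 − 4P.
Supply slope: (28 − 34)/(66 − 72) = 1, so Qs = P − 38.
Without the tax, 307 − 4P = P − 38 gives 5P = 345, so P* = $69 and Q* = 31.
With the tax collected from suppliers, supply shifts: Qs = (P − 10.5) − 38.
New equilibrium: buyers pay $71.1, suppliers receive $60.6, Q = 22.6. (Wedge: Pb − Ps = 10.5.)
Per-pound burden: buyers $2.1, suppliers $8.4.
Suppliers take the larger share because supply is less price-elastic here (demand slope 4 vs supply slope 1).
The less price-elastic side of the market bears the larger share of a per-unit tax.

Suppliers bear the larger share: $8.4 per pound.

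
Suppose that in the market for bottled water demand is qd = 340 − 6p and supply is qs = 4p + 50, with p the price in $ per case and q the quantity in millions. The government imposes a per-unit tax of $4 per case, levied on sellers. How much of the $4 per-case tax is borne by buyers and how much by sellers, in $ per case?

Buyers bear $1.6 per case; sellers bear $2.4 per case.

Before the tax: set 340 − 6p = 4p + 50 → p* = $29, q* = 166.
With the tax collected from sellers, supply shifts: qs = 4(p − 4) + 50.
New equilibrium: buyers pay $30.6, sellers receive $26.6, q = 156.4. (Wedge: pb − ps = 4.)
Burden on buyers: $1.6; on sellers: $2.4. (They sum to $4.)
The less price-elastic side of the market bears the larger share of a per-unit tax.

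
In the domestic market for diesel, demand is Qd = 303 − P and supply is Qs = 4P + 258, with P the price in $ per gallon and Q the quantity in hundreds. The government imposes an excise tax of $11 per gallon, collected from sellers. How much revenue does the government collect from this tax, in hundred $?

Without the tax, 303 − P = 4P + 258 gives 5P = 45, so P* = $9 and Q* = 294.
With the tax collected from sellers, supply shifts: Qs = 4(P − 11) + 258.
New equilibrium: buyers pay $17.8, sellers receive $6.8, Q = 285.2. (Wedge: Pb − Ps = 11.)
Revenue = t · Q = 11 · 285.2 = $3137.2.

Tax revenue = $3137.2 hundred.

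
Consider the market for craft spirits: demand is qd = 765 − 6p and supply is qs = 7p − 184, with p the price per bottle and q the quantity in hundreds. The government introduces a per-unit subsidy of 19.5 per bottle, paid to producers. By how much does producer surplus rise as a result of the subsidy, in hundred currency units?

Producer surplus rises by 3226.5 hundred.

Before the subsidy: set 765 − 6p = 7p − 184 → p* = 73, q* = 327.
With a per-unit subsidy paid to producers, each receives p + 19.5 per unit sold, so supply becomes qs = 7(p + 19.5) − 184.
New equilibrium: buyers pay 62.5, producers receive 82, q = 390. (Wedge: pb − ps = −19.5.)
ΔPS is the trapezoid between Q = 390 and Q = 327 of height 9: ½ · (327 + 390) · 9 = 3226.5.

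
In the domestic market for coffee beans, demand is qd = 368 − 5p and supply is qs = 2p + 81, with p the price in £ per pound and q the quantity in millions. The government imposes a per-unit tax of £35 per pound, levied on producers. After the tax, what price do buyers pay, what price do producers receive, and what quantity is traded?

Buyers pay £51; producers receive £16; quantity = 113.

Without the tax, 368 − 5p = 2p + 81 gives 7p = 287, so p* = £41 and q* = 163.
With the tax collected from producers, supply shifts: qs = 2(p − 35) + 81.
New equilibrium: buyers pay £51, producers receive £16, q = 113. (Wedge: pb − ps = 35.)
The less price-elastic side of the market bears the larger share of a per-unit tax.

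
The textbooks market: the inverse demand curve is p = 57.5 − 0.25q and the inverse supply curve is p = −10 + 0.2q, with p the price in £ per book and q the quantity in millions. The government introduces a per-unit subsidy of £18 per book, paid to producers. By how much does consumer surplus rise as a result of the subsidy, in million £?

Consumer surplus rises by £1700 million.

Inverting to q(p) form: qd = 230 − 4p; qs = 5p + 50.
Before the subsidy: set 230 − 4p = 5p + 50 → p* = £20, q* = 150.
With a per-unit subsidy paid to producers, each receives p + 18 per unit sold, so supply becomes qs = 5(p + 18) + 50.
New equilibrium: consumers pay £10, producers receive £28, q = 190. (Wedge: pb − ps = −18.)
ΔCS is the trapezoid between Q = 190 and Q = 150 of height £10: ½ · (150 + 190) · 10 = £1700.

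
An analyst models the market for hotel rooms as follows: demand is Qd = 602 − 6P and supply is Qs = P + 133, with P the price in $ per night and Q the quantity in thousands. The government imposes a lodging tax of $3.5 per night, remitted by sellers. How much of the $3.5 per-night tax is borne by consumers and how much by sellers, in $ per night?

Consumers bear $0.5 per night; sellers bear $3 per night.

Without the tax, 602 − 6P = P + 133 gives 7P = 469, so P* = $67 and Q* = 200.
With the tax collected from sellers, supply shifts: Qs = (P − 3.5) + 133.
New equilibrium: consumers pay $67.5, sellers receive $64, Q = 197. (Wedge: Pb − Ps = 3.5.)
Burden on consumers: $0.5; on sellers: $3. (They sum to $3.5.)
The less price-elastic side of the market bears the larger share of a per-unit tax.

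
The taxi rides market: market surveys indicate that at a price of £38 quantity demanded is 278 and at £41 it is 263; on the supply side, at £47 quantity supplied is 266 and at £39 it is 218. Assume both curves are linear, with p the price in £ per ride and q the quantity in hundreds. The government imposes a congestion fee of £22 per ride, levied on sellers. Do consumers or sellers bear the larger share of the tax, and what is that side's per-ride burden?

Consumers bear the larger share: £12 per ride.

Demand slope: (263 − 278)/(41 − 38) = -5, so qd = 468 − 5p.
Supply slope: (218 − 266)/(39 − 47) = 6, so qs = 6p − 16.
Before the tax: set 468 − 5p = 6p − 16 → p* = £44, q* = 248.
With the tax collected from sellers, supply shifts: qs = 6(p − 22) − 16.
New equilibrium: consumers pay £56, sellers receive £34, q = 188. (Wedge: pb − ps = 22.)
Per-ride burden: consumers £12, sellers £10.
Consumers take the larger share because demand is less price-elastic here (demand slope 5 vs supply slope 6).
The less price-elastic side of the market bears the larger share of a per-unit tax.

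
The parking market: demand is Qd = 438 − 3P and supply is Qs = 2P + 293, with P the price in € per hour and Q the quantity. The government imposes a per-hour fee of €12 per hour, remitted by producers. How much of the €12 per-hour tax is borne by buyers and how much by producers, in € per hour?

Buyers bear €4.8 per hour; producers bear €7.2 per hour.

Before the tax: set 438 − 3P = 2P + 293 → P* = €29, Q* = 351.
With the tax collected from producers, supply shifts: Qs = 2(P − 12) + 293.
New equilibrium: buyers pay €33.8, producers receive €21.8, Q = 336.6. (Wedge: Pb − Ps = 12.)
Burden on buyers: €4.8; on producers: €7.2. (They sum to €12.)
The less price-elastic side of the market bears the larger share of a per-unit tax.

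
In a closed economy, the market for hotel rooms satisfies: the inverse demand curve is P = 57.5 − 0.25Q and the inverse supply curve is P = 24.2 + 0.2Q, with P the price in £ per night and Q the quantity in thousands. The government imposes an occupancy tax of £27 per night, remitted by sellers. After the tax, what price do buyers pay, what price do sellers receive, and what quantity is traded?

Inverting to Q(P) form: Qd = 230 − 4P; Qs = 5P − 121.
Without the tax, 230 − 4P = 5P − 121 gives 9P = 351, so P* = £39 and Q* = 74.
With the tax collected from sellers, supply shifts: Qs = 5(P − 27) − 121.
New equilibrium: buyers pay £54, sellers receive £27, Q = 14. (Wedge: Pb − Ps = 27.)

Buyers pay £54; sellers receive £27; quantity = 14.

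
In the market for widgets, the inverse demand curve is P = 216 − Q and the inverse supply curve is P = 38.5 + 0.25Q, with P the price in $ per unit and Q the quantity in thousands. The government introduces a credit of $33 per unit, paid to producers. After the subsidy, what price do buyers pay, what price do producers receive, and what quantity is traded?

Inverting to Q(P) form: Qd = 216 − P; Qs = 4P − 154.
Before the subsidy: set 216 − P = 4P − 154 → P* = $74, Q* = 142.
With a per-unit subsidy paid to producers, each receives P + 33 per unit sold, so supply becomes Qs = 4(P + 33) − 154.
Solving gives Q = 168.4 with buyers paying $47.6 and producers receiving $80.6 (the $33 wedge).

Buyers pay $47.6; producers receive $80.6; quantity = 168.4.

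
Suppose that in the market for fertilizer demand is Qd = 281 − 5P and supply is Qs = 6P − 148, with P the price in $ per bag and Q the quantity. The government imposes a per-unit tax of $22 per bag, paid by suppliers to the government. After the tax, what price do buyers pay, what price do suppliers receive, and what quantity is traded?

Before the tax: set 281 − 5P = 6P − 148 → P* = $39, Q* = 86.
With the tax collected from suppliers, supply shifts: Qs = 6(P − 22) − 148.
New equilibrium: buyers pay $51, suppliers receive $29, Q = 26. (Wedge: Pb − Ps = 22.)

Buyers pay $51; suppliers receive $29; quantity = 26.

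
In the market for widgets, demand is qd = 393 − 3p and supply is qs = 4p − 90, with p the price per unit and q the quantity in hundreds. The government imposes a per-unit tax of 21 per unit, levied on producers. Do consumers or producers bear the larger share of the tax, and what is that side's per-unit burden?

Consumers bear the larger share: 12 per unit.

Without the tax, 393 − 3p = 4p − 90 gives 7p = 483, so p* = 69 and q* = 186.
With the tax collected from producers, supply shifts: qs = 4(p − 21) − 90.
New equilibrium: consumers pay 81, producers receive 60, q = 150. (Wedge: pb − ps = 21.)
Per-unit burden: consumers 12, producers 9.
Consumers take the larger share because demand is less price-elastic here (demand slope 3 vs supply slope 4).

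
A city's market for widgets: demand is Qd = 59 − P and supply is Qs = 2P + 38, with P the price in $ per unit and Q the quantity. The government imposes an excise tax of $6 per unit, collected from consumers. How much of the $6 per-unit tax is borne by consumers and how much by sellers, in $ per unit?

Consumers bear $4 per unit; sellers bear $2 per unit.

Without the tax, 59 − P = 2P + 38 gives 3P = 21, so P* = $7 and Q* = 52.
With the tax collected from consumers, demand (in seller-price terms) shifts: Qd = 59 − (P + 6).
Solving gives Q = 48 with consumers paying $11 and sellers receiving $5 (the $6 wedge).
Burden on consumers: $4; on sellers: $2. (They sum to $6.)
The less price-elastic side of the market bears the larger share of a per-unit tax.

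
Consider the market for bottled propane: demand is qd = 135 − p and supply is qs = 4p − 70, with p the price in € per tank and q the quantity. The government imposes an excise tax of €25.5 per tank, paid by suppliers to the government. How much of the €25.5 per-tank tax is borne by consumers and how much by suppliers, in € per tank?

Before the tax: set 135 − p = 4p − 70 → p* = €41, q* = 94.
With the tax collected from suppliers, supply shifts: qs = 4(p − 25.5) − 70.
Solving gives q = 73.6 with consumers paying €61.4 and suppliers receiving €35.9 (the €25.5 wedge).
Burden on consumers: €20.4; on suppliers: €5.1. (They sum to €25.5.)

Consumers bear €20.4 per tank; suppliers bear €5.1 per tank.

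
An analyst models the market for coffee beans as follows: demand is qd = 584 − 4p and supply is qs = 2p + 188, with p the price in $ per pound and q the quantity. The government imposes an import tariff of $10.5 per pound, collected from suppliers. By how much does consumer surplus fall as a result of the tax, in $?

Before the tax: set 584 − 4p = 2p + 188 → p* = $66, q* = 320.
With the tax collected from suppliers, supply shifts: qs = 2(p − 10.5) + 188.
Solving gives q = 306 with consumers paying $69.5 and suppliers receiving $59 (the $10.5 wedge).
ΔCS is the trapezoid between Q = 306 and Q = 320 of height $3.5: ½ · (320 + 306) · 3.5 = $1095.5.

Consumer surplus falls by $1095.5.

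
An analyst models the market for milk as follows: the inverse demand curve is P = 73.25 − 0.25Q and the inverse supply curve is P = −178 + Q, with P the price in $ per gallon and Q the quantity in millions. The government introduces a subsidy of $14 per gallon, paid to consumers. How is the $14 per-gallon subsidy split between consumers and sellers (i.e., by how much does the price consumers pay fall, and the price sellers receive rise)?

Consumers gain $2.8 per gallon; sellers gain $11.2 per gallon.

Inverting to Q(P) form: Qd = 293 − 4P; Qs = P + 178.
Without the subsidy, 293 − 4P = P + 178 gives 5P = 115, so P* = $23 and Q* = 201.
With a per-unit subsidy paid to consumers, each effectively pays P − 14, so demand becomes Qd = 293 − 4(P − 14).
Solving gives Q = 212.2 with consumers paying $20.2 and sellers receiving $34.2 (the $14 wedge).
Gain to consumers: $2.8; to sellers: $11.2. (They sum to $14.)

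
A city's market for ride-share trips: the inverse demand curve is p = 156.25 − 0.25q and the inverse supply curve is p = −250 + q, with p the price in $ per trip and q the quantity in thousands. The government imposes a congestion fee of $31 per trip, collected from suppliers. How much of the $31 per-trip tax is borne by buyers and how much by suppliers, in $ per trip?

Rewrite in direct form: qd = 625 − 4p and qs = p + 250.
Without the tax, 625 − 4p = p + 250 gives 5p = 375, so p* = $75 and q* = 325.
With the tax collected from suppliers, supply shifts: qs = (p − 31) + 250.
New equilibrium: buyers pay $81.2, suppliers receive $50.2, q = 300.2. (Wedge: pb − ps = 31.)
Burden on buyers: $6.2; on suppliers: $24.8. (They sum to $31.)
The less price-elastic side of the market bears the larger share of a per-unit tax.

Buyers bear $6.2 per trip; suppliers bear $24.8 per trip.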